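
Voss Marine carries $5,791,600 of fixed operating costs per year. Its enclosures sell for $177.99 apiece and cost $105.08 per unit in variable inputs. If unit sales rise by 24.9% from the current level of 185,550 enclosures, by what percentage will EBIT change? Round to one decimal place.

+43.5%

Contribution at this volume is 185,550 × $72.91 = $13,528,450.50.
Operating income = contribution − fixed costs = $13,528,450.50 − $5,791,600 = $7,736,850.50.
Degree of operating leverage = $13,528,450.50 / $7,736,850.50 = 1.7486.
%ΔEBIT = DOL × %ΔSales = 1.7486 × +24.9% = +43.5%.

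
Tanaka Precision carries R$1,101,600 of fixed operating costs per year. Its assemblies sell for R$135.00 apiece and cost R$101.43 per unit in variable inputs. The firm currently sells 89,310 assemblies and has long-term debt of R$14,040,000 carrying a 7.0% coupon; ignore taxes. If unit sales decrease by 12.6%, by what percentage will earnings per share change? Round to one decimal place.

-41.3%

At 89,310 units, contribution = 89,310 × R$33.57 = R$2,998,136.70.
Operating income = contribution − fixed costs = R$2,998,136.70 − R$1,101,600 = R$1,896,536.70.
After interest of R$982,800.00, pre-tax earnings = R$913,736.70.
Degree of combined leverage = contribution ÷ (EBIT − I) = R$2,998,136.70 ÷ R$913,736.70 = 3.2812.
EPS therefore changes by 3.2812 × (-12.6%) = -41.3%.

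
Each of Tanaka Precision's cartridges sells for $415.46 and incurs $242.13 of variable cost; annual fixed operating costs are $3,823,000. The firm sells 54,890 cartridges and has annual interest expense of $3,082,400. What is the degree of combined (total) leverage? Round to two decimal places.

3.65

Contribution at this volume is 54,890 × $173.33 = $9,514,083.70.
Operating income = contribution − fixed costs = $9,514,083.70 − $3,823,000 = $5,691,083.70. Interest = $3,082,400.00, so EBIT − I = $2,608,683.70.
Degree of total leverage = total CM / (EBIT − interest) = $9,514,083.70 / $2,608,683.70 = 3.6471.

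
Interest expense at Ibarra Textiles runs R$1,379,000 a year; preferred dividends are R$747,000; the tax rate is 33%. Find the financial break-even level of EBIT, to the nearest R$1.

Grossing the preferred dividend up to pre-tax terms: R$747,000 / (1 − 0.33) = R$1,114,925.37.
Financial break-even EBIT = interest + D_p ÷ (1 − t) = R$1,379,000 + R$1,114,925.37 = R$2,493,925.37.

R$2,493,925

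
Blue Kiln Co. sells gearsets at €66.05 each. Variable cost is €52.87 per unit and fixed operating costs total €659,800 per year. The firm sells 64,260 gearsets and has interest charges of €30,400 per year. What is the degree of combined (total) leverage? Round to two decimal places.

5.40

Contribution at this volume is 64,260 × €13.18 = €846,946.80.
Subtracting fixed costs: EBIT = €846,946.80 − €659,800 = €187,146.80. Interest = €30,400.00, so EBIT − I = €156,746.80.
DCL = contribution ÷ (EBIT − I) = €846,946.80 ÷ €156,746.80 = 5.4033.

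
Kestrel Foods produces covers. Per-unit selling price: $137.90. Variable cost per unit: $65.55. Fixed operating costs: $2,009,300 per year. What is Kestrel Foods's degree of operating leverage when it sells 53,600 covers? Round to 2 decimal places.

2.08

At 53,600 units, contribution = 53,600 × $72.35 = $3,877,960.00.
Operating income = contribution − fixed costs = $3,877,960.00 − $2,009,300 = $1,868,660.00.
Degree of operating leverage = $3,877,960.00 / $1,868,660.00 = 2.0753.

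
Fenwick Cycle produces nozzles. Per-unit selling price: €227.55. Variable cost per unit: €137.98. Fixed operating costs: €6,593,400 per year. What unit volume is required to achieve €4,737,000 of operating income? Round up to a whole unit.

126,498 nozzles

Unit CM = price − variable cost = €227.55 − €137.98 = €89.57.
Units = (FC + target) / CM = (€6,593,400 + €4,737,000) / €89.57 = 126,497.71, so 126,498 nozzles.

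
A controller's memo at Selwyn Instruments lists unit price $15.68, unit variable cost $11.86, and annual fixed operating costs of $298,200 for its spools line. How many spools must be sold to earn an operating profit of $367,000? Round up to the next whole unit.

Unit CM = price − variable cost = $15.68 − $11.86 = $3.82.
Units = (FC + target) / CM = ($298,200 + $367,000) / $3.82 = 174,136.13, so 174,137 spools.

174,137 spools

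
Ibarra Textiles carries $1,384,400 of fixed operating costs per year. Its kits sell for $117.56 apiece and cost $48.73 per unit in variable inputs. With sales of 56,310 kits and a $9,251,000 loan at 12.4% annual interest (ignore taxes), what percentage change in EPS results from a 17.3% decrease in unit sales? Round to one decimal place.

Total contribution margin = 56,310 × $68.83 = $3,875,817.30.
EBIT = $3,875,817.30 − $1,384,400 = $2,491,417.30.
After interest of $1,147,124.00, pre-tax earnings = $1,344,293.30.
DCL = total CM / (EBIT − I) = $3,875,817.30 / $1,344,293.30 = 2.8832.
EPS therefore changes by 2.8832 × (-17.3%) = -49.9%.

-49.9%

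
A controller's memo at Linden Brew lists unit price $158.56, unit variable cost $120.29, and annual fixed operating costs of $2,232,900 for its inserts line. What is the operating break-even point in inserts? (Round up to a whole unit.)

Contribution margin per unit = $158.56 − $120.29 = $38.27.
Units to break even: $2,232,900 ÷ $38.27 = 58,345.96, rounded up to 58,346.

58,346 inserts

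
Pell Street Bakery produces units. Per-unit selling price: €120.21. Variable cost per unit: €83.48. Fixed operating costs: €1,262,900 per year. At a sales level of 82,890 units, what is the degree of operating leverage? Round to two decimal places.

Total contribution margin = 82,890 × €36.73 = €3,044,549.70.
EBIT = €3,044,549.70 − €1,262,900 = €1,781,649.70.
DOL = contribution ÷ EBIT = €3,044,549.70 ÷ €1,781,649.70 = 1.7088.

1.71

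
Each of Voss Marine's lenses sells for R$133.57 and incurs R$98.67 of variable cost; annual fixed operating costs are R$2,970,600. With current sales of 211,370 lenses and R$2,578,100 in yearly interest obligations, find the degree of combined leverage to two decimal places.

4.04

Total contribution margin = 211,370 × R$34.90 = R$7,376,813.00.
Subtracting fixed costs: EBIT = R$7,376,813.00 − R$2,970,600 = R$4,406,213.00. Interest = R$2,578,100.00, so EBIT − I = R$1,828,113.00.
DCL = contribution ÷ (EBIT − I) = R$7,376,813.00 ÷ R$1,828,113.00 = 4.0352.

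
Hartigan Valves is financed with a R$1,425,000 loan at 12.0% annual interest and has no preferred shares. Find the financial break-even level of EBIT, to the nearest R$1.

Annual interest = 12.0% × R$1,425,000 = R$171,000.00.
Without preferred stock the financial break-even is simply EBIT = interest = R$171,000.00.

R$171,000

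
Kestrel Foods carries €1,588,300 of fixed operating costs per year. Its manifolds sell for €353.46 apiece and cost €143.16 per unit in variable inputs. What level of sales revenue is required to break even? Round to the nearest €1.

€2,669,522

CM per unit = €353.46 − €143.16 = €210.30; CM ratio = €210.30 / €353.46 = 0.5950.
Break-even sales = FC ÷ CM ratio = €1,588,300 × €353.46 / €210.30 = €2,669,522.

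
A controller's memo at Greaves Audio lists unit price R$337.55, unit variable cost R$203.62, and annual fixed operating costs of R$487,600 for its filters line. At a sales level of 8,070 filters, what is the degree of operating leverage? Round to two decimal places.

Contribution at this volume is 8,070 × R$133.93 = R$1,080,815.10.
Operating income = contribution − fixed costs = R$1,080,815.10 − R$487,600 = R$593,215.10.
DOL = contribution ÷ EBIT = R$1,080,815.10 ÷ R$593,215.10 = 1.8220.

1.82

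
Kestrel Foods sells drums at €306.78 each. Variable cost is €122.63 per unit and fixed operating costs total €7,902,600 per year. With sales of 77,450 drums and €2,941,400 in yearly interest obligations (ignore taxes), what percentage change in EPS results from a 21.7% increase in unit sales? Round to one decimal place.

At 77,450 units, contribution = 77,450 × €184.15 = €14,262,417.50.
Operating income = contribution − fixed costs = €14,262,417.50 − €7,902,600 = €6,359,817.50.
After interest of €2,941,400.00, pre-tax earnings = €3,418,417.50.
Degree of combined leverage = contribution ÷ (EBIT − I) = €14,262,417.50 ÷ €3,418,417.50 = 4.1722.
EPS therefore changes by 4.1722 × (+21.7%) = +90.5%.

+90.5%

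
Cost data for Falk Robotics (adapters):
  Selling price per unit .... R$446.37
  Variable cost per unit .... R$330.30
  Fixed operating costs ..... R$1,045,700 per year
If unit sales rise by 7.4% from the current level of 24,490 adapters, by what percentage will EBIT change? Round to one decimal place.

Total contribution margin = 24,490 × R$116.07 = R$2,842,554.30.
EBIT = R$2,842,554.30 − R$1,045,700 = R$1,796,854.30.
DOL = contribution ÷ EBIT = R$2,842,554.30 ÷ R$1,796,854.30 = 1.5820.
Operating income changes by 1.5820 × +7.4% = +11.7%.

+11.7%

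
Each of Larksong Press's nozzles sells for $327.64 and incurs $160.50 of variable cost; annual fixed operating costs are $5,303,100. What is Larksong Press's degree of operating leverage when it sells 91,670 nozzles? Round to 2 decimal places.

Total contribution margin = 91,670 × $167.14 = $15,321,723.80.
EBIT = $15,321,723.80 − $5,303,100 = $10,018,623.80.
DOL = contribution ÷ EBIT = $15,321,723.80 ÷ $10,018,623.80 = 1.5293.

1.53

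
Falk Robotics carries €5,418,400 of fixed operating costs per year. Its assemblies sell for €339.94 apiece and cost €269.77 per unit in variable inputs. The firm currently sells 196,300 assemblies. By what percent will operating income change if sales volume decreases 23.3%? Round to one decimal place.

At 196,300 units, contribution = 196,300 × €70.17 = €13,774,371.00.
EBIT = €13,774,371.00 − €5,418,400 = €8,355,971.00.
Degree of operating leverage = €13,774,371.00 / €8,355,971.00 = 1.6484.
So EBIT moves 1.6484 × (-23.3%) = -38.4%.

-38.4%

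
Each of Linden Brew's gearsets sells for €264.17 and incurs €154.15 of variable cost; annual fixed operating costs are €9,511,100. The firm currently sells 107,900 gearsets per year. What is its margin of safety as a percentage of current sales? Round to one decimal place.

19.9%

Contribution margin per unit = €264.17 − €154.15 = €110.02. Break-even units = €9,511,100 ÷ €110.02 = 86,448.83; break-even revenue = 86,448.83 × €264.17 = €22,837,186.76.
Current sales = 107,900 × €264.17 = €28,503,943.00.
Margin of safety = (€28,503,943.00 − €22,837,186.76) ÷ €28,503,943.00 = 19.9%.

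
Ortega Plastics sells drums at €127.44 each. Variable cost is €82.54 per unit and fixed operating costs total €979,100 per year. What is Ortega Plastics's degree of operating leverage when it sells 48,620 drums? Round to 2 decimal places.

Total contribution margin = 48,620 × €44.90 = €2,183,038.00.
EBIT = €2,183,038.00 − €979,100 = €1,203,938.00.
So DOL = total CM / EBIT = €2,183,038.00 / €1,203,938.00 = 1.8132.

1.81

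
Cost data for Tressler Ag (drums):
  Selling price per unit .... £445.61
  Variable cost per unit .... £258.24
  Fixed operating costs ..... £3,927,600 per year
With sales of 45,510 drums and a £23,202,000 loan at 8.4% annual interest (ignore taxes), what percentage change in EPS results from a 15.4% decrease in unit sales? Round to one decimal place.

Contribution at this volume is 45,510 × £187.37 = £8,527,208.70.
Subtracting fixed costs: EBIT = £8,527,208.70 − £3,927,600 = £4,599,608.70.
After interest of £1,948,968.00, pre-tax earnings = £2,650,640.70.
DCL = total CM / (EBIT − I) = £8,527,208.70 / £2,650,640.70 = 3.2170.
EPS therefore changes by 3.2170 × (-15.4%) = -49.5%.

-49.5%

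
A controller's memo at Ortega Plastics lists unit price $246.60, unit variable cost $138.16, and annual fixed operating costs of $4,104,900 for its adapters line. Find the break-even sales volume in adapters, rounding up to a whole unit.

37,855 adapters

Contribution margin per unit = $246.60 − $138.16 = $108.44.
Break-even volume = fixed costs ÷ CM per unit = $4,104,900 ÷ $108.44 = 37,854.11, so 37,855 adapters.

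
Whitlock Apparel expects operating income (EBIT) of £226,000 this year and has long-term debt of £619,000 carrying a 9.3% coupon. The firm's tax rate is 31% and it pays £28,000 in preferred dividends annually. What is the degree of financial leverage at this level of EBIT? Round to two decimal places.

1.77

Annual interest charges come to £57,567.00.
Pre-tax preferred-dividend burden = £28,000 ÷ (1 − 0.31) = £40,579.71.
DFL = EBIT ÷ [EBIT − I − D_p/(1−t)] = £226,000 ÷ [£226,000 − £57,567.00 − £40,579.71] = £226,000 ÷ £127,853.29 = 1.7677.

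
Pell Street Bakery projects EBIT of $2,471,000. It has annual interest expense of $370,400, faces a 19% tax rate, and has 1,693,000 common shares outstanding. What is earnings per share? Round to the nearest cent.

$1.01

Interest = $370,400.00, so EBT = $2,471,000 − $370,400.00 = $2,100,600.00.
Net income = $2,100,600.00 × (1 − 0.19) = $1,701,486.00.
EPS = $1,701,486.00 ÷ 1,693,000 = $1.01.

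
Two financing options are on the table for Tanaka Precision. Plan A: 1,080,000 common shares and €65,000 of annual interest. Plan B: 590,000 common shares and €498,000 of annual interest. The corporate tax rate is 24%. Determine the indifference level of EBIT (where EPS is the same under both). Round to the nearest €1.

At indifference, (EBIT − 65,000)(1 − t)/1,080,000 = (EBIT − 498,000)(1 − t)/590,000.
The (1 − t) factor cancels: (EBIT − 65,000) × 590,000 = (EBIT − 498,000) × 1,080,000.
Solving, EBIT = (498,000·1,080,000 − 65,000·590,000) / (1,080,000 − 590,000) = 499,490,000,000 / 490,000 = 1,019,367.35.

€1,019,367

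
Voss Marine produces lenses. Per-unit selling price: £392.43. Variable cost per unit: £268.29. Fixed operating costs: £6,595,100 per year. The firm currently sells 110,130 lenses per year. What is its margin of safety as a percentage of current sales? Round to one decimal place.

Unit CM = price − variable cost = £392.43 − £268.29 = £124.14. Break-even units = £6,595,100 ÷ £124.14 = 53,126.31; break-even revenue = 53,126.31 × £392.43 = £20,848,357.44.
Current sales = 110,130 × £392.43 = £43,218,315.90.
Margin of safety = (£43,218,315.90 − £20,848,357.44) ÷ £43,218,315.90 = 51.8%.

51.8%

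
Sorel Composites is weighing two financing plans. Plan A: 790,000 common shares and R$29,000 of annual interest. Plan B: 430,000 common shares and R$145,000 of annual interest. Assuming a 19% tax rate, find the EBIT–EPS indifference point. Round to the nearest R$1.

R$283,556

At indifference, (EBIT − 29,000)(1 − t)/790,000 = (EBIT − 145,000)(1 − t)/430,000.
The (1 − t) factor cancels: (EBIT − 29,000) × 430,000 = (EBIT − 145,000) × 790,000.
Solving, EBIT = (145,000·790,000 − 29,000·430,000) / (790,000 − 430,000) = 102,080,000,000 / 360,000 = 283,555.56.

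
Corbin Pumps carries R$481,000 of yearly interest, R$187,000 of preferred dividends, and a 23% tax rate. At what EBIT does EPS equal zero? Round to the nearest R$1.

R$723,857

Preferred dividends are paid after tax, so their pre-tax equivalent is R$187,000 ÷ (1 − 0.23) = R$242,857.14.
EPS = 0 when EBIT covers interest plus the pre-tax preferred burden: R$481,000 + R$242,857.14 = R$723,857.14.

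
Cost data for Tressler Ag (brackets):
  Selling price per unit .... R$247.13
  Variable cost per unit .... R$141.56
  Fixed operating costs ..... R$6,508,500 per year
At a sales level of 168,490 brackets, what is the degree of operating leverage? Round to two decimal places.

1.58

Total contribution margin = 168,490 × R$105.57 = R$17,787,489.30.
EBIT = R$17,787,489.30 − R$6,508,500 = R$11,278,989.30.
So DOL = total CM / EBIT = R$17,787,489.30 / R$11,278,989.30 = 1.5770.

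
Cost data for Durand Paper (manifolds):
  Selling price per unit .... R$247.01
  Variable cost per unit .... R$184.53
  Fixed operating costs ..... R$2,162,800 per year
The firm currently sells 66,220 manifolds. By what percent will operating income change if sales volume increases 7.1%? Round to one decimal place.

+14.9%

Contribution at this volume is 66,220 × R$62.48 = R$4,137,425.60.
Subtracting fixed costs: EBIT = R$4,137,425.60 − R$2,162,800 = R$1,974,625.60.
So DOL = total CM / EBIT = R$4,137,425.60 / R$1,974,625.60 = 2.0953.
%ΔEBIT = DOL × %ΔSales = 2.0953 × +7.1% = +14.9%.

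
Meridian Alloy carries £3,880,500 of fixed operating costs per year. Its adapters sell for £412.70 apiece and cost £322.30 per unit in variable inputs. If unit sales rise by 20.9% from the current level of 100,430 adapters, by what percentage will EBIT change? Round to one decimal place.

Contribution at this volume is 100,430 × £90.40 = £9,078,872.00.
EBIT = £9,078,872.00 − £3,880,500 = £5,198,372.00.
Degree of operating leverage = £9,078,872.00 / £5,198,372.00 = 1.7465.
%ΔEBIT = DOL × %ΔSales = 1.7465 × +20.9% = +36.5%.

+36.5%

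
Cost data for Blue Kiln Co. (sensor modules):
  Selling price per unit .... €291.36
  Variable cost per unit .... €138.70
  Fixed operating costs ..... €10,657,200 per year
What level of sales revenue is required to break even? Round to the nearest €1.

€20,339,852

Contribution margin per unit = €291.36 − €138.70 = €152.66, a CM ratio of €152.66 ÷ €291.36 = 0.5240.
Break-even revenue = fixed costs × price ÷ CM = €10,657,200 × €291.36 ÷ €152.66 = €20,339,852.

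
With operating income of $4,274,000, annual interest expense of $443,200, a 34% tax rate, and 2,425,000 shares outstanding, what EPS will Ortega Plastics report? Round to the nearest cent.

Pre-tax income = $4,274,000 − $443,200.00 = $3,830,800.00.
After tax at 34%: net income = $3,830,800.00 × 0.66 = $2,528,328.00.
EPS = $2,528,328.00 ÷ 2,425,000 = $1.04.

$1.04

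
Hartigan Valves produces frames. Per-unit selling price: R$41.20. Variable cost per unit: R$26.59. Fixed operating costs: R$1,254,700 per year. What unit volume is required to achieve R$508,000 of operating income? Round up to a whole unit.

Contribution margin per unit = R$41.20 − R$26.59 = R$14.61.
Required volume = (fixed costs + target profit) ÷ CM = (R$1,254,700 + R$508,000) ÷ R$14.61 = 120,650.24, so 120,651 frames.

120,651 frames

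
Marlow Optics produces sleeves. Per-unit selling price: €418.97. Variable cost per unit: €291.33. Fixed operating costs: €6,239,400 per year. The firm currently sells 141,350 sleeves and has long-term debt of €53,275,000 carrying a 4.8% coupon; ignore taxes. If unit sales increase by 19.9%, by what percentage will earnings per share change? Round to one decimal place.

+38.8%

Total contribution margin = 141,350 × €127.64 = €18,041,914.00.
Subtracting fixed costs: EBIT = €18,041,914.00 − €6,239,400 = €11,802,514.00.
After interest of €2,557,200.00, pre-tax earnings = €9,245,314.00.
Degree of combined leverage = contribution ÷ (EBIT − I) = €18,041,914.00 ÷ €9,245,314.00 = 1.9515.
%ΔEPS = DCL × %ΔSales = 1.9515 × +19.9% = +38.8%.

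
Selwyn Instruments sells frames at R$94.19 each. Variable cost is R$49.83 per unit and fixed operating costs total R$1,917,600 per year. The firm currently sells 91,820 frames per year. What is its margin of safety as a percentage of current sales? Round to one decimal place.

52.9%

Contribution margin per unit = R$94.19 − R$49.83 = R$44.36. Break-even units = R$1,917,600 ÷ R$44.36 = 43,228.13; break-even revenue = 43,228.13 × R$94.19 = R$4,071,657.89.
Current sales = 91,820 × R$94.19 = R$8,648,525.80.
Margin of safety = (R$8,648,525.80 − R$4,071,657.89) ÷ R$8,648,525.80 = 52.9%.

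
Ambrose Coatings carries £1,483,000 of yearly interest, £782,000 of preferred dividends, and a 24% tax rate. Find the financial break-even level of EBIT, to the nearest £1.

Grossing the preferred dividend up to pre-tax terms: £782,000 / (1 − 0.24) = £1,028,947.37.
EPS = 0 when EBIT covers interest plus the pre-tax preferred burden: £1,483,000 + £1,028,947.37 = £2,511,947.37.

£2,511,947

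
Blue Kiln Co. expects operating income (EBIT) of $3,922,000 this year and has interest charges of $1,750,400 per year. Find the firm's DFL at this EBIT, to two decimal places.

1.81

Interest = $1,750,400.00.
Degree of financial leverage = EBIT / (EBIT − interest) = $3,922,000 / $2,171,600.00 = 1.8060.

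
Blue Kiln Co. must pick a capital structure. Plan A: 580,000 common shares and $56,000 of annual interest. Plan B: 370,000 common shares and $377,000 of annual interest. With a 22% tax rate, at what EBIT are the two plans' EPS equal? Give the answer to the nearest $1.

At indifference, (EBIT − 56,000)(1 − t)/580,000 = (EBIT − 377,000)(1 − t)/370,000.
Cancelling (1 − t) and cross-multiplying: 370,000·(EBIT − 56,000) = 580,000·(EBIT − 377,000).
EBIT × (580,000 − 370,000) = 377,000 × 580,000 − 56,000 × 370,000 = 197,940,000,000, so EBIT = 197,940,000,000 ÷ 210,000 = 942,571.43.

$942,571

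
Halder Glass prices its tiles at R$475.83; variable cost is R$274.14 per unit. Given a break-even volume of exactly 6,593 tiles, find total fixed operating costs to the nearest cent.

R$1,329,742.17

Contribution margin per unit = R$475.83 − R$274.14 = R$201.69.
Since BE = FC / CM, FC = 6,593 × R$201.69 = R$1,329,742.17.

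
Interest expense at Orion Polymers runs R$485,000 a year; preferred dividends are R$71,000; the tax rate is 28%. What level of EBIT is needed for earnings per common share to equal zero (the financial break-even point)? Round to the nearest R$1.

Grossing the preferred dividend up to pre-tax terms: R$71,000 / (1 − 0.28) = R$98,611.11.
Financial break-even EBIT = interest + D_p ÷ (1 − t) = R$485,000 + R$98,611.11 = R$583,611.11.

R$583,611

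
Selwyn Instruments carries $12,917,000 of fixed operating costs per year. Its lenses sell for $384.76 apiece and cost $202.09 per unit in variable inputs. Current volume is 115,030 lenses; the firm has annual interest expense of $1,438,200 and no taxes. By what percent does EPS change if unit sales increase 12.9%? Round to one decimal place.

At 115,030 units, contribution = 115,030 × $182.67 = $21,012,530.10.
Operating income = contribution − fixed costs = $21,012,530.10 − $12,917,000 = $8,095,530.10.
After interest of $1,438,200.00, pre-tax earnings = $6,657,330.10.
Degree of combined leverage = contribution ÷ (EBIT − I) = $21,012,530.10 ÷ $6,657,330.10 = 3.1563.
%ΔEPS = DCL × %ΔSales = 3.1563 × +12.9% = +40.7%.

+40.7%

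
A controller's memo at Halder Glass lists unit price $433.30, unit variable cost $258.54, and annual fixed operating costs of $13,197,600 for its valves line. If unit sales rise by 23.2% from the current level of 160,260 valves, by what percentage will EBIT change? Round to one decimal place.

+43.9%

At 160,260 units, contribution = 160,260 × $174.76 = $28,007,037.60.
Subtracting fixed costs: EBIT = $28,007,037.60 − $13,197,600 = $14,809,437.60.
Degree of operating leverage = $28,007,037.60 / $14,809,437.60 = 1.8912.
Operating income changes by 1.8912 × +23.2% = +43.9%.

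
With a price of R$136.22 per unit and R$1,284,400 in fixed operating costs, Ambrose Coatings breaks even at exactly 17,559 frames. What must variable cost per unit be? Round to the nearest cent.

R$63.07

At break-even, FC = Q × (P − VC), so P − VC = R$1,284,400 ÷ 17,559 = R$73.1477.
Hence VC = price − CM = R$136.22 − R$73.1477 = R$63.07.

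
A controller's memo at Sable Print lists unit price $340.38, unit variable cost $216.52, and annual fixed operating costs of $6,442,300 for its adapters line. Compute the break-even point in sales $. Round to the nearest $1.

$17,704,102

Contribution margin per unit = $340.38 − $216.52 = $123.86, a CM ratio of $123.86 ÷ $340.38 = 0.3639.
Break-even sales = FC ÷ CM ratio = $6,442,300 × $340.38 / $123.86 = $17,704,102.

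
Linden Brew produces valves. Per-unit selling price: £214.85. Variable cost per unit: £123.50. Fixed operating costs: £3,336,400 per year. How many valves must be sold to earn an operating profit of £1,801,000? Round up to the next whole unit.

56,239 valves

Contribution margin per unit = £214.85 − £123.50 = £91.35.
Need Q such that Q × £91.35 − £3,336,400 = £1,801,000, i.e. Q = £5,137,400 / £91.35 = 56,238.64 → 56,239.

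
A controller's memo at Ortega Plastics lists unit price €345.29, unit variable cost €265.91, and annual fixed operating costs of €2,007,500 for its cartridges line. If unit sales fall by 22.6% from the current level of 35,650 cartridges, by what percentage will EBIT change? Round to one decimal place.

Contribution at this volume is 35,650 × €79.38 = €2,829,897.00.
EBIT = €2,829,897.00 − €2,007,500 = €822,397.00.
So DOL = total CM / EBIT = €2,829,897.00 / €822,397.00 = 3.4410.
Operating income changes by 3.4410 × -22.6% = -77.8%.

-77.8%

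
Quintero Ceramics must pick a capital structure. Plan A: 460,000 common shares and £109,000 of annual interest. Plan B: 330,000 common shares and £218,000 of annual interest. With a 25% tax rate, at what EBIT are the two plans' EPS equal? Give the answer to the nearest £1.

At indifference, (EBIT − 109,000)(1 − t)/460,000 = (EBIT − 218,000)(1 − t)/330,000.
The (1 − t) factor cancels: (EBIT − 109,000) × 330,000 = (EBIT − 218,000) × 460,000.
Solving, EBIT = (218,000·460,000 − 109,000·330,000) / (460,000 − 330,000) = 64,310,000,000 / 130,000 = 494,692.31.

£494,692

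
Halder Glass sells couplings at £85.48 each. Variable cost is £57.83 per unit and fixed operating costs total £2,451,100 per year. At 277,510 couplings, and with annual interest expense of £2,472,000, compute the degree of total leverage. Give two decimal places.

At 277,510 units, contribution = 277,510 × £27.65 = £7,673,151.50.
Subtracting fixed costs: EBIT = £7,673,151.50 − £2,451,100 = £5,222,051.50. Interest = £2,472,000.00.
DOL = £7,673,151.50 ÷ £5,222,051.50 = 1.4694; DFL = £5,222,051.50 ÷ £2,750,051.50 = 1.8989.
Combined leverage = 1.4694 × 1.8989 = 2.7902.

2.79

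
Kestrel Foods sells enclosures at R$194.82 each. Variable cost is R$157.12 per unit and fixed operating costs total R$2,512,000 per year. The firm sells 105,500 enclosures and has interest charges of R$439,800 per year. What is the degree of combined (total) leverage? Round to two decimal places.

Total contribution margin = 105,500 × R$37.70 = R$3,977,350.00.
EBIT = R$3,977,350.00 − R$2,512,000 = R$1,465,350.00. Interest = R$439,800.00, so EBIT − I = R$1,025,550.00.
Degree of total leverage = total CM / (EBIT − interest) = R$3,977,350.00 / R$1,025,550.00 = 3.8783.

3.88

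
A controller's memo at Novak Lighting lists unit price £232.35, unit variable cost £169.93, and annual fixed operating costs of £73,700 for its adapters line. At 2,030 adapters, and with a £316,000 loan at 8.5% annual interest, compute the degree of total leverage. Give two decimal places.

At 2,030 units, contribution = 2,030 × £62.42 = £126,712.60.
Operating income = contribution − fixed costs = £126,712.60 − £73,700 = £53,012.60. Interest = £26,860.00, so EBIT − I = £26,152.60.
Degree of total leverage = total CM / (EBIT − interest) = £126,712.60 / £26,152.60 = 4.8451.

4.85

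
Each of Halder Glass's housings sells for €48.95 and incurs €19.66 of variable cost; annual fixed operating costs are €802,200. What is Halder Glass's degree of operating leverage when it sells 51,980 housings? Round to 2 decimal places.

2.11

Contribution at this volume is 51,980 × €29.29 = €1,522,494.20.
Subtracting fixed costs: EBIT = €1,522,494.20 − €802,200 = €720,294.20.
Degree of operating leverage = €1,522,494.20 / €720,294.20 = 2.1137.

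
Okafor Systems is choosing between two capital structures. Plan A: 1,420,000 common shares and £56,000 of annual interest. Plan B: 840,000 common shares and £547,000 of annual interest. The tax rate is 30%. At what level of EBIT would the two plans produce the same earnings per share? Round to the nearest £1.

Set EPS_A = EPS_B: (EBIT − £56,000)(1 − 0.30) ÷ 1,420,000 = (EBIT − £547,000)(1 − 0.30) ÷ 840,000.
The (1 − t) factor cancels: (EBIT − 56,000) × 840,000 = (EBIT − 547,000) × 1,420,000.
EBIT × (1,420,000 − 840,000) = 547,000 × 1,420,000 − 56,000 × 840,000 = 729,700,000,000, so EBIT = 729,700,000,000 ÷ 580,000 = 1,258,103.45.

£1,258,103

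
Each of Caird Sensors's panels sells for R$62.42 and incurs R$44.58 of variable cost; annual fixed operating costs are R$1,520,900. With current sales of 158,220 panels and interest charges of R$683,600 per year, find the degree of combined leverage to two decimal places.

4.57

Contribution at this volume is 158,220 × R$17.84 = R$2,822,644.80.
EBIT = R$2,822,644.80 − R$1,520,900 = R$1,301,744.80. Interest = R$683,600.00, so EBIT − I = R$618,144.80.
Degree of total leverage = total CM / (EBIT − interest) = R$2,822,644.80 / R$618,144.80 = 4.5663.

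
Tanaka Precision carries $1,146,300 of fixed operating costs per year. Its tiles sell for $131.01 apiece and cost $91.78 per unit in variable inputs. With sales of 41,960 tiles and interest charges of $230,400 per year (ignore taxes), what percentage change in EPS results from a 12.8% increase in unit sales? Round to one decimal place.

Total contribution margin = 41,960 × $39.23 = $1,646,090.80.
Operating income = contribution − fixed costs = $1,646,090.80 − $1,146,300 = $499,790.80.
After interest of $230,400.00, pre-tax earnings = $269,390.80.
Degree of combined leverage = contribution ÷ (EBIT − I) = $1,646,090.80 ÷ $269,390.80 = 6.1104.
%ΔEPS = DCL × %ΔSales = 6.1104 × +12.8% = +78.2%.

+78.2%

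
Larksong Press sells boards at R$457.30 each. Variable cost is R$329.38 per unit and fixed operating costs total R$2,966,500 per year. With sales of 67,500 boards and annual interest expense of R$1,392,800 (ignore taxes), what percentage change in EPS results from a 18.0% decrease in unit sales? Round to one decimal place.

At 67,500 units, contribution = 67,500 × R$127.92 = R$8,634,600.00.
EBIT = R$8,634,600.00 − R$2,966,500 = R$5,668,100.00.
Interest = R$1,392,800.00, so EBIT − I = R$4,275,300.00.
Degree of combined leverage = contribution ÷ (EBIT − I) = R$8,634,600.00 ÷ R$4,275,300.00 = 2.0196.
%ΔEPS = DCL × %ΔSales = 2.0196 × -18.0% = -36.4%.

-36.4%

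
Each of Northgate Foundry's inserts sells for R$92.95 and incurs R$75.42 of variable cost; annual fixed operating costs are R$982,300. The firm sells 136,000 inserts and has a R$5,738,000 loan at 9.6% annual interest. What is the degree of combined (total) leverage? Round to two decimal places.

At 136,000 units, contribution = 136,000 × R$17.53 = R$2,384,080.00.
EBIT = R$2,384,080.00 − R$982,300 = R$1,401,780.00. Interest = R$550,848.00.
DOL = R$2,384,080.00 ÷ R$1,401,780.00 = 1.7008; DFL = R$1,401,780.00 ÷ R$850,932.00 = 1.6473.
DCL = DOL × DFL = 1.7008 × 1.6473 = 2.8017.

2.80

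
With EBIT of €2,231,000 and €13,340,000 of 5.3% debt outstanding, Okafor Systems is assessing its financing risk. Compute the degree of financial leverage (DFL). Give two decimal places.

1.46

Annual interest charges come to €707,020.00.
Degree of financial leverage = EBIT / (EBIT − interest) = €2,231,000 / €1,523,980.00 = 1.4639.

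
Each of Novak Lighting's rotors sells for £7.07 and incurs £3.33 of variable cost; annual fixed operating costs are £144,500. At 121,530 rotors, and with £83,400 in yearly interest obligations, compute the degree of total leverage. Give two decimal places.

2.01

Contribution at this volume is 121,530 × £3.74 = £454,522.20.
Operating income = contribution − fixed costs = £454,522.20 − £144,500 = £310,022.20. Interest = £83,400.00.
DOL = £454,522.20 ÷ £310,022.20 = 1.4661; DFL = £310,022.20 ÷ £226,622.20 = 1.3680.
DCL = DOL × DFL = 1.4661 × 1.3680 = 2.0056.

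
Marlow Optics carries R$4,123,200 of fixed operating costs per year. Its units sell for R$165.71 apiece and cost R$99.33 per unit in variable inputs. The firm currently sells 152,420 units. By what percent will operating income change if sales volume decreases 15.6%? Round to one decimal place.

-26.3%

Total contribution margin = 152,420 × R$66.38 = R$10,117,639.60.
EBIT = R$10,117,639.60 − R$4,123,200 = R$5,994,439.60.
DOL = contribution ÷ EBIT = R$10,117,639.60 ÷ R$5,994,439.60 = 1.6878.
Operating income changes by 1.6878 × -15.6% = -26.3%.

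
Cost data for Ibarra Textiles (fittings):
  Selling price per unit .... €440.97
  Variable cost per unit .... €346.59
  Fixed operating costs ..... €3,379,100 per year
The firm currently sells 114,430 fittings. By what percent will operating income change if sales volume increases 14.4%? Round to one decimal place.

+21.0%

Contribution at this volume is 114,430 × €94.38 = €10,799,903.40.
Subtracting fixed costs: EBIT = €10,799,903.40 − €3,379,100 = €7,420,803.40.
Degree of operating leverage = €10,799,903.40 / €7,420,803.40 = 1.4554.
So EBIT moves 1.4554 × (+14.4%) = +21.0%.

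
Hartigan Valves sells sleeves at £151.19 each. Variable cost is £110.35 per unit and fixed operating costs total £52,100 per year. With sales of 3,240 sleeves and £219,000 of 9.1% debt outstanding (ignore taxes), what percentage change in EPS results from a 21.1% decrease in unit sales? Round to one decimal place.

Total contribution margin = 3,240 × £40.84 = £132,321.60.
Subtracting fixed costs: EBIT = £132,321.60 − £52,100 = £80,221.60.
After interest of £19,929.00, pre-tax earnings = £60,292.60.
Degree of combined leverage = contribution ÷ (EBIT − I) = £132,321.60 ÷ £60,292.60 = 2.1947.
EPS therefore changes by 2.1947 × (-21.1%) = -46.3%.

-46.3%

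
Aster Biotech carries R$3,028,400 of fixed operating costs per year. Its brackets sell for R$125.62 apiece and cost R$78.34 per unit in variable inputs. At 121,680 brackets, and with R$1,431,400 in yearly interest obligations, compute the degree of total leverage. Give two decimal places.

4.45

Contribution at this volume is 121,680 × R$47.28 = R$5,753,030.40.
Subtracting fixed costs: EBIT = R$5,753,030.40 − R$3,028,400 = R$2,724,630.40. Interest = R$1,431,400.00, so EBIT − I = R$1,293,230.40.
DCL = contribution ÷ (EBIT − I) = R$5,753,030.40 ÷ R$1,293,230.40 = 4.4486.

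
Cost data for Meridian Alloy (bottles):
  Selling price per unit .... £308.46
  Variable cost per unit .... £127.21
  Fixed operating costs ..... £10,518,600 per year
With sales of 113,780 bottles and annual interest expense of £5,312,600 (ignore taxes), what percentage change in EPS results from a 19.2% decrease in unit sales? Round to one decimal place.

Total contribution margin = 113,780 × £181.25 = £20,622,625.00.
Subtracting fixed costs: EBIT = £20,622,625.00 − £10,518,600 = £10,104,025.00.
After interest of £5,312,600.00, pre-tax earnings = £4,791,425.00.
Degree of combined leverage = contribution ÷ (EBIT − I) = £20,622,625.00 ÷ £4,791,425.00 = 4.3041.
EPS therefore changes by 4.3041 × (-19.2%) = -82.6%.

-82.6%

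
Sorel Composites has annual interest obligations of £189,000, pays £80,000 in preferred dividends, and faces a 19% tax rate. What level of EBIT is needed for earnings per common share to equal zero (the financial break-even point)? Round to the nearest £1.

Grossing the preferred dividend up to pre-tax terms: £80,000 / (1 − 0.19) = £98,765.43.
Financial break-even EBIT = interest + D_p ÷ (1 − t) = £189,000 + £98,765.43 = £287,765.43.

£287,765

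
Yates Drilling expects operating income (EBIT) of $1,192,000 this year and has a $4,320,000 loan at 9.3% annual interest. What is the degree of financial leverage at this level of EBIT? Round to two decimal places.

1.51

Interest = $401,760.00.
DFL = EBIT ÷ (EBIT − I) = $1,192,000 ÷ ($1,192,000 − $401,760.00) = $1,192,000 ÷ $790,240.00 = 1.5084.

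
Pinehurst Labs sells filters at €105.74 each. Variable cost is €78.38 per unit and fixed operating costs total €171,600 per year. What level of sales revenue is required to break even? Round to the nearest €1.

€663,194

Contribution margin per unit = €105.74 − €78.38 = €27.36, a CM ratio of €27.36 ÷ €105.74 = 0.2587.
Break-even sales = FC ÷ CM ratio = €171,600 × €105.74 / €27.36 = €663,194.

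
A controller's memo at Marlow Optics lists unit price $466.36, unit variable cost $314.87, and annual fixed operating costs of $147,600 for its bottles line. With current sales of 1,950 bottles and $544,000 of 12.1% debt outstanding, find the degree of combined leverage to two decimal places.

3.60

Total contribution margin = 1,950 × $151.49 = $295,405.50.
Subtracting fixed costs: EBIT = $295,405.50 − $147,600 = $147,805.50. Interest = $65,824.00.
DOL = $295,405.50 ÷ $147,805.50 = 1.9986; DFL = $147,805.50 ÷ $81,981.50 = 1.8029.
Combined leverage = 1.9986 × 1.8029 = 3.6033.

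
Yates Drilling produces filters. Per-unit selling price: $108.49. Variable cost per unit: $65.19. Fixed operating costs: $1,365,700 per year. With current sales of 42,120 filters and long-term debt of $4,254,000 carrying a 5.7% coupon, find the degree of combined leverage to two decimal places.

8.46

Contribution at this volume is 42,120 × $43.30 = $1,823,796.00.
EBIT = $1,823,796.00 − $1,365,700 = $458,096.00. Interest = $242,478.00.
DOL = $1,823,796.00 ÷ $458,096.00 = 3.9813; DFL = $458,096.00 ÷ $215,618.00 = 2.1246.
Combined leverage = 3.9813 × 2.1246 = 8.4587.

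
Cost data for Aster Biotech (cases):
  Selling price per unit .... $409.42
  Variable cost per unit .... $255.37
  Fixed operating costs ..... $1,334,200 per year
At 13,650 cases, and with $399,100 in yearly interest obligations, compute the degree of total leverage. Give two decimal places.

5.69

At 13,650 units, contribution = 13,650 × $154.05 = $2,102,782.50.
Operating income = contribution − fixed costs = $2,102,782.50 − $1,334,200 = $768,582.50. Interest = $399,100.00, so EBIT − I = $369,482.50.
Degree of total leverage = total CM / (EBIT − interest) = $2,102,782.50 / $369,482.50 = 5.6912.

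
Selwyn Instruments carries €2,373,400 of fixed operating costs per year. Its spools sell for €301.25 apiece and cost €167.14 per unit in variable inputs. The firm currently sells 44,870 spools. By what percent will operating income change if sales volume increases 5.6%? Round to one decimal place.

Contribution at this volume is 44,870 × €134.11 = €6,017,515.70.
EBIT = €6,017,515.70 − €2,373,400 = €3,644,115.70.
Degree of operating leverage = €6,017,515.70 / €3,644,115.70 = 1.6513.
Operating income changes by 1.6513 × +5.6% = +9.2%.

+9.2%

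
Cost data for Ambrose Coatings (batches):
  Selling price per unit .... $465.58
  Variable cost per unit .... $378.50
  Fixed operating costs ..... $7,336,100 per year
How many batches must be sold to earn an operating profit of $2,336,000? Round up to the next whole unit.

111,072 batches

Each unit contributes $465.58 − $378.50 = $87.08.
Required volume = (fixed costs + target profit) ÷ CM = ($7,336,100 + $2,336,000) ÷ $87.08 = 111,071.43, so 111,072 batches.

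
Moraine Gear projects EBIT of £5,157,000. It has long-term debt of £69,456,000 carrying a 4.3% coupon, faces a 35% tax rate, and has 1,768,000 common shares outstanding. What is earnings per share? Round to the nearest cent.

Pre-tax income = £5,157,000 − £2,986,608.00 = £2,170,392.00.
After tax at 35%: net income = £2,170,392.00 × 0.65 = £1,410,754.80.
Per share: £1,410,754.80 / 1,768,000 shares = £0.80.

£0.80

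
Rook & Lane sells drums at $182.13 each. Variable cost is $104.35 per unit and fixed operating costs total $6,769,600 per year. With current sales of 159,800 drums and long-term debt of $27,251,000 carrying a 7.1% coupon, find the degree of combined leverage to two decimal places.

At 159,800 units, contribution = 159,800 × $77.78 = $12,429,244.00.
Operating income = contribution − fixed costs = $12,429,244.00 − $6,769,600 = $5,659,644.00. Interest = $1,934,821.00, so EBIT − I = $3,724,823.00.
Degree of total leverage = total CM / (EBIT − interest) = $12,429,244.00 / $3,724,823.00 = 3.3369.

3.34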